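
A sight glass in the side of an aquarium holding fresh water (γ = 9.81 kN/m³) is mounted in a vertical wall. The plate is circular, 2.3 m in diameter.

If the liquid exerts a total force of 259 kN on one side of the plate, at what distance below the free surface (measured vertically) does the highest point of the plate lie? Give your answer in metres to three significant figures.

d_top ≈ 5.20 m

γ = 9.81 kN/m³.
A = π(1.15)² = 4.15476 m².
From F = γ·h_c·A, the centroid depth is h_c = 259/(9.81 × 4.15476) = 6.35455 m.
The centroid is at the centre, 1.15 m below the top of the plate, so the highest point sits at h_top = 6.35455 − 1.15 = 5.20455 m below the surface.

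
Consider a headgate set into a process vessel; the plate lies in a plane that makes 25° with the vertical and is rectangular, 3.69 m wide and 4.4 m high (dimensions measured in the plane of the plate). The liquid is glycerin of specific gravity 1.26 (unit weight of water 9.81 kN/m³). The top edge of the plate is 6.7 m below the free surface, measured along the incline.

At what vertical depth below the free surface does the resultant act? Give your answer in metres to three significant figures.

γ = 1.26 × 9.81 = 12.3606 kN/m³.
The plate makes 25° with the vertical, i.e. θ = 90° − 25° = 65° to the horizontal. Measuring y along the incline from the free-surface line, vertical depth h = y·sinθ with sinθ = 0.906308.
The centroid lies 4.4/2 = 2.2 m below the top edge, so y_c = 6.7 + 2.2 = 8.9 m and h_c = 8.9 × 0.906308 = 8.06614 m.
A = 3.69 × 4.4 = 16.236 m².
Resultant F = γ·h_c·A = 12.3606 × 8.06614 × 16.236 = 1618.77 kN.
I_c = b·h³/12 = 3.69 × 4.4³/12 = 26.1941 m⁴.
Centre of pressure: y_p = y_c + I_c/(y_c·A) = 8.9 + 26.1941/(8.9 × 16.236) = 8.9 + 0.181274 = 9.08127 m along the plane.
Vertically, h_p = y_p·sinθ = 9.08127 × 0.906308 = 8.23043 m.

h_p = 8.23 m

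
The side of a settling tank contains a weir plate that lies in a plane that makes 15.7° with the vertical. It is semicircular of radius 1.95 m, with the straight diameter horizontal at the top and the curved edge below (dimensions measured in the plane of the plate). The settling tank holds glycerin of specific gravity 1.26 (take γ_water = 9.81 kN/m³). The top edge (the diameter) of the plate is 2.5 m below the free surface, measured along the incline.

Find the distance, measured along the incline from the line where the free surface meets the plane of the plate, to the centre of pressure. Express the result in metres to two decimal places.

γ = 1.26 × 9.81 = 12.3606 kN/m³.
The plate makes 15.7° with the vertical, i.e. θ = 90° − 15.7° = 74.3° to the horizontal. Measuring y along the incline from the free-surface line, vertical depth h = y·sinθ with sinθ = 0.962692.
The centroid of a semicircle lies 4r/(3π) = 0.827606 m from the diameter, here below the top edge, so y_c = 2.5 + 0.827606 = 3.32761 m and h_c = 3.32761 × 0.962692 = 3.20346 m.
A = πr²/2 = π × 1.95²/2 = 5.97295 m².
Resultant F = γ·h_c·A = 12.3606 × 3.20346 × 5.97295 = 236.509 kN.
I_c = (π/8 − 8/(9π))·r⁴ = 0.109757 × 1.95⁴ = 1.58698 m⁴.
Centre of pressure: y_p = y_c + I_c/(y_c·A) = 3.32761 + 1.58698/(3.32761 × 5.97295) = 3.32761 + 0.0798454 = 3.40746 m along the plane.

y_p = 3.41 m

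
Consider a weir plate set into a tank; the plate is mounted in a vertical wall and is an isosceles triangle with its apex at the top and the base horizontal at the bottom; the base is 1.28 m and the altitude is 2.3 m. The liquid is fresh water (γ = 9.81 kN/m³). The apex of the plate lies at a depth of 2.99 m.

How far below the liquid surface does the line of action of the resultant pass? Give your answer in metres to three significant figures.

h_p = 4.59 m

γ = 9.81 kN/m³.
With the apex up, the centroid sits 2h/3 = 2 × 2.3/3 = 1.53333 m below the apex, so the centroid depth is h_c = 2.99 + 1.53333 = 4.52333 m.
A = ½ × 1.28 × 2.3 = 1.472 m².
Resultant F = γ·h_c·A = 9.81 × 4.52333 × 1.472 = 65.3183 kN.
I_c = b·h³/36 = 1.28 × 2.3³/36 = 0.432604 m⁴.
Centre of pressure: y_p = y_c + I_c/(y_c·A) = 4.52333 + 0.432604/(4.52333 × 1.472) = 4.52333 + 0.0649717 = 4.5883 m along the plane.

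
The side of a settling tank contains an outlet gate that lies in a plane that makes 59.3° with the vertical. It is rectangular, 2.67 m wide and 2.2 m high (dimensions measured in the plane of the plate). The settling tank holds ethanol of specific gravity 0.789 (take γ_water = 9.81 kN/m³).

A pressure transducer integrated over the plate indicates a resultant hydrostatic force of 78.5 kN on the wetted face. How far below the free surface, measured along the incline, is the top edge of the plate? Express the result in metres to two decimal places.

y_top ≈ 2.28 m

γ = 0.789 × 9.81 = 7.74009 kN/m³.
A = 2.67 × 2.2 = 5.874 m².
From F = γ·h_c·A, the centroid depth is h_c = 78.5/(7.74009 × 5.874) = 1.72659 m.
The plate makes 59.3° with the vertical, i.e. θ = 90° − 59.3° = 30.7° to the horizontal. Measuring y along the incline from the free-surface line, vertical depth h = y·sinθ with sinθ = 0.510543.
Along the incline, y_c = h_c/sinθ = 1.72659/0.510543 = 3.38187 m.
The centroid lies 2.2/2 = 1.1 m below the top edge, so the top edge sits at y_top = 3.38187 − 1.1 = 2.28187 m along the incline.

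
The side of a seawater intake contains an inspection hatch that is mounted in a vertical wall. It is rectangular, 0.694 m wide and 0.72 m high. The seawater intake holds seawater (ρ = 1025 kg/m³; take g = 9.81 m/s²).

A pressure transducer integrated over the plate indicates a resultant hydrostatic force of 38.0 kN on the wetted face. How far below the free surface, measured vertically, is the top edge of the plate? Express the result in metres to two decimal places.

γ = ρg = 1025 × 9.81 / 1000 = 10.05525 kN/m³.
A = 0.694 × 0.72 = 0.49968 m².
From F = γ·h_c·A, the centroid depth is h_c = 38.0/(10.05525 × 0.49968) = 7.56308 m.
The centroid lies 0.72/2 = 0.36 m below the top edge, so the top edge sits at h_top = 7.56308 − 0.36 = 7.20308 m below the surface.

d_top ≈ 7.20 m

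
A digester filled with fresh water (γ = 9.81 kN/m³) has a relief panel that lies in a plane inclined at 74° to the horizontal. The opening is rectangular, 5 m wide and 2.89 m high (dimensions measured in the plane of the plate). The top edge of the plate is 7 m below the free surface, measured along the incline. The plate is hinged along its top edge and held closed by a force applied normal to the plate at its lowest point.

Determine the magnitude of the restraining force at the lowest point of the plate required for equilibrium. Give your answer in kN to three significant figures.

P ≈ 608 kN

γ = 9.81 kN/m³.
Let θ = 74° be the plate's angle to the horizontal; measure y along the incline from where the plane meets the free surface. Vertical depth h = y·sinθ with sinθ = 0.961262.
The centroid lies 2.89/2 = 1.445 m below the top edge, so y_c = 7 + 1.445 = 8.445 m and h_c = 8.445 × 0.961262 = 8.11786 m.
A = 5 × 2.89 = 14.45 m².
Resultant F = γ·h_c·A = 9.81 × 8.11786 × 14.45 = 1150.74 kN.
I_c = b·h³/12 = 5 × 2.89³/12 = 10.0573 m⁴.
Centre of pressure: y_p = y_c + I_c/(y_c·A) = 8.445 + 10.0573/(8.445 × 14.45) = 8.445 + 0.0824165 = 8.52742 m along the plane.
The resultant acts 1.445 + 0.0824165 = 1.52742 m (along the plate) below the hinge at the top edge, so the moment about the hinge is M = F × 1.52742 = 1150.74 × 1.52742 = 1757.66 kN·m.
A normal force at the bottom, 2.89 m from the hinge, must supply this moment: P = 1757.66/2.89 = 608.187 kN.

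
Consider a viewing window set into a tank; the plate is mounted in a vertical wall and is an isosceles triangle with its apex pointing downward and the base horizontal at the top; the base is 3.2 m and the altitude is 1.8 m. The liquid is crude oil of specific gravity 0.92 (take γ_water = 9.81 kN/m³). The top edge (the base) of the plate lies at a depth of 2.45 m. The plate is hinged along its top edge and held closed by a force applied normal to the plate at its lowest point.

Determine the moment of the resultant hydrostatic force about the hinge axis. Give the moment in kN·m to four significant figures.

γ = 0.92 × 9.81 = 9.0252 kN/m³.
With the apex down, the centroid sits h/3 = 1.8/3 = 0.6 m below the base (the top edge), so the centroid depth is h_c = 2.45 + 0.6 = 3.05 m.
A = ½ × 3.2 × 1.8 = 2.88 m².
Resultant F = γ·h_c·A = 9.0252 × 3.05 × 2.88 = 79.2774 kN.
I_c = b·h³/36 = 3.2 × 1.8³/36 = 0.5184 m⁴.
Centre of pressure: y_p = y_c + I_c/(y_c·A) = 3.05 + 0.5184/(3.05 × 2.88) = 3.05 + 0.0590164 = 3.10902 m along the plane.
The resultant acts 0.6 + 0.0590164 = 0.659016 m (along the plate) below the hinge at the top edge, so the moment about the hinge is M = F × 0.659016 = 79.2774 × 0.659016 = 52.2451 kN·m.

M ≈ 52.25 kN·m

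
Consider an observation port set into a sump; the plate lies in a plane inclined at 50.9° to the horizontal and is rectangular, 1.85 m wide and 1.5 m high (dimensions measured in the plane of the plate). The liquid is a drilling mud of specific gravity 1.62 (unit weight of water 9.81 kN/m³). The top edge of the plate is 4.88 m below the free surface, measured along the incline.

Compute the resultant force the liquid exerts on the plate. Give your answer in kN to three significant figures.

γ = 1.62 × 9.81 = 15.8922 kN/m³.
Let θ = 50.9° be the plate's angle to the horizontal; measure y along the incline from where the plane meets the free surface. Vertical depth h = y·sinθ with sinθ = 0.776046.
The centroid lies 1.5/2 = 0.75 m below the top edge, so y_c = 4.88 + 0.75 = 5.63 m and h_c = 5.63 × 0.776046 = 4.36914 m.
A = 1.85 × 1.5 = 2.775 m².
Resultant F = γ·h_c·A = 15.8922 × 4.36914 × 2.775 = 192.683 kN.

F ≈ 193 kN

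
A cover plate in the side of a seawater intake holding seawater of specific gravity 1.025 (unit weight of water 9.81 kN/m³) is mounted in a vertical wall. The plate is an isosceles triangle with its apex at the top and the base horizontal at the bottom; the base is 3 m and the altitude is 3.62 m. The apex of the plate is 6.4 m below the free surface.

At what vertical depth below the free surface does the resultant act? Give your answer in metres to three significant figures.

γ = 1.025 × 9.81 = 10.05525 kN/m³.
With the apex up, the centroid sits 2h/3 = 2 × 3.62/3 = 2.41333 m below the apex, so the centroid depth is h_c = 6.4 + 2.41333 = 8.81333 m.
A = ½ × 3 × 3.62 = 5.43 m².
Resultant F = γ·h_c·A = 10.05525 × 8.81333 × 5.43 = 481.208 kN.
I_c = b·h³/36 = 3 × 3.62³/36 = 3.95316 m⁴.
Centre of pressure: y_p = y_c + I_c/(y_c·A) = 8.81333 + 3.95316/(8.81333 × 5.43) = 8.81333 + 0.0826047 = 8.89593 m along the plane.

h_p = 8.90 m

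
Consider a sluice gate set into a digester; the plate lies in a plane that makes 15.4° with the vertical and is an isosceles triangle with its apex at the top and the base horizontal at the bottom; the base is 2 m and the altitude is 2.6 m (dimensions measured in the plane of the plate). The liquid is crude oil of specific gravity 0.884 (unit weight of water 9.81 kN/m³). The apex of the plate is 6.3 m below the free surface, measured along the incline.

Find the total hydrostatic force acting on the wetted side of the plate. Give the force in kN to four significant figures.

γ = 0.884 × 9.81 = 8.67204 kN/m³.
The plate makes 15.4° with the vertical, i.e. θ = 90° − 15.4° = 74.6° to the horizontal. Measuring y along the incline from the free-surface line, vertical depth h = y·sinθ with sinθ = 0.964095.
With the apex up, the centroid sits 2h/3 = 2 × 2.6/3 = 1.73333 m below the apex, so y_c = 6.3 + 1.73333 = 8.03333 m and h_c = 8.03333 × 0.964095 = 7.74489 m.
A = ½ × 2 × 2.6 = 2.6 m².
Resultant F = γ·h_c·A = 8.67204 × 7.74489 × 2.6 = 174.626 kN.

F ≈ 174.6 kN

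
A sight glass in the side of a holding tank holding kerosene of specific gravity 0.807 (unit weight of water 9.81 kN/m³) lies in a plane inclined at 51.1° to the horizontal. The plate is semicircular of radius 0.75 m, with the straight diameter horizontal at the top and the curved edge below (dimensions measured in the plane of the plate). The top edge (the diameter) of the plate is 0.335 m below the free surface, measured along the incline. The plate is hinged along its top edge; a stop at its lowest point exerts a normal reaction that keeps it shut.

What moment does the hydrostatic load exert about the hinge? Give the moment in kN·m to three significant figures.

γ = 0.807 × 9.81 = 7.91667 kN/m³.
Let θ = 51.1° be the plate's angle to the horizontal; measure y along the incline from where the plane meets the free surface. Vertical depth h = y·sinθ with sinθ = 0.778243.
The centroid of a semicircle lies 4r/(3π) = 0.31831 m from the diameter, here below the top edge, so y_c = 0.335 + 0.31831 = 0.65331 m and h_c = 0.65331 × 0.778243 = 0.508434 m.
A = πr²/2 = π × 0.75²/2 = 0.883573 m².
Resultant F = γ·h_c·A = 7.91667 × 0.508434 × 0.883573 = 3.55647 kN.
I_c = (π/8 − 8/(9π))·r⁴ = 0.109757 × 0.75⁴ = 0.0347278 m⁴.
Centre of pressure: y_p = y_c + I_c/(y_c·A) = 0.65331 + 0.0347278/(0.65331 × 0.883573) = 0.65331 + 0.0601611 = 0.713471 m along the plane.
The resultant acts 0.31831 + 0.0601611 = 0.378471 m (along the plate) below the hinge at the top edge, so the moment about the hinge is M = F × 0.378471 = 3.55647 × 0.378471 = 1.34602 kN·m.

M ≈ 1.35 kN·m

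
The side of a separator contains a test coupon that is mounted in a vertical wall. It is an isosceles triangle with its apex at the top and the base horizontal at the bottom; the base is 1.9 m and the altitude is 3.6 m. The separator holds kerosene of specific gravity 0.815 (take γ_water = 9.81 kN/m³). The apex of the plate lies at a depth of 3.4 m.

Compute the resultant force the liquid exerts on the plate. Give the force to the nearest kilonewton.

F ≈ 159 kN

γ = 0.815 × 9.81 = 7.99515 kN/m³.
With the apex up, the centroid sits 2h/3 = 2 × 3.6/3 = 2.4 m below the apex, so the centroid depth is h_c = 3.4 + 2.4 = 5.8 m.
A = ½ × 1.9 × 3.6 = 3.42 m².
Resultant F = γ·h_c·A = 7.99515 × 5.8 × 3.42 = 158.592 kN.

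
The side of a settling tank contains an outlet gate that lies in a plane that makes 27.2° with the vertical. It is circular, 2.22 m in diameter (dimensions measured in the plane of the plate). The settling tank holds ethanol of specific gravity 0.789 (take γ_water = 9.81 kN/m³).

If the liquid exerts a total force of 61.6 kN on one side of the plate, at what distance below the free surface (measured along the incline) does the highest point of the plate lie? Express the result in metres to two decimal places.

y_top ≈ 1.20 m

γ = 0.789 × 9.81 = 7.74009 kN/m³.
A = π(1.11)² = 3.87076 m².
From F = γ·h_c·A, the centroid depth is h_c = 61.6/(7.74009 × 3.87076) = 2.05607 m.
The plate makes 27.2° with the vertical, i.e. θ = 90° − 27.2° = 62.8° to the horizontal. Measuring y along the incline from the free-surface line, vertical depth h = y·sinθ with sinθ = 0.889416.
Along the incline, y_c = h_c/sinθ = 2.05607/0.889416 = 2.31171 m.
The centroid is at the centre, 1.11 m below the top of the plate, so the highest point sits at y_top = 2.31171 − 1.11 = 1.20171 m along the incline.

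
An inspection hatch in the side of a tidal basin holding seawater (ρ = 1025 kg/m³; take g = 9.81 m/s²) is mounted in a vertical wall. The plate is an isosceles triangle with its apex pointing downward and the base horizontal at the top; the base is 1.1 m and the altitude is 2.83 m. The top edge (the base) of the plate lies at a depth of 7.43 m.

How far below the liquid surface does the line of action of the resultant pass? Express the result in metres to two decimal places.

γ = ρg = 1025 × 9.81 / 1000 = 10.05525 kN/m³.
With the apex down, the centroid sits h/3 = 2.83/3 = 0.943333 m below the base (the top edge), so the centroid depth is h_c = 7.43 + 0.943333 = 8.37333 m.
A = ½ × 1.1 × 2.83 = 1.5565 m².
Resultant F = γ·h_c·A = 10.05525 × 8.37333 × 1.5565 = 131.051 kN.
I_c = b·h³/36 = 1.1 × 2.83³/36 = 0.692547 m⁴.
Centre of pressure: y_p = y_c + I_c/(y_c·A) = 8.37333 + 0.692547/(8.37333 × 1.5565) = 8.37333 + 0.0531376 = 8.42647 m along the plane.

h_p = 8.43 m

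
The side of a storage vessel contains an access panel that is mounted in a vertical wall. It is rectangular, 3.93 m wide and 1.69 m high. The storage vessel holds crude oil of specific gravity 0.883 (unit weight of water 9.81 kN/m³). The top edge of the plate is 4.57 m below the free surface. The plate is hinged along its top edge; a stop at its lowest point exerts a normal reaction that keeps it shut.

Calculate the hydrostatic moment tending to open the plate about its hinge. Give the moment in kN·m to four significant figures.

γ = 0.883 × 9.81 = 8.66223 kN/m³.
The centroid lies 1.69/2 = 0.845 m below the top edge, so the centroid depth is h_c = 4.57 + 0.845 = 5.415 m.
A = 3.93 × 1.69 = 6.6417 m².
Resultant F = γ·h_c·A = 8.66223 × 5.415 × 6.6417 = 311.535 kN.
I_c = b·h³/12 = 3.93 × 1.69³/12 = 1.58078 m⁴.
Centre of pressure: y_p = y_c + I_c/(y_c·A) = 5.415 + 1.58078/(5.415 × 6.6417) = 5.415 + 0.0439535 = 5.45895 m along the plane.
The resultant acts 0.845 + 0.0439535 = 0.888953 m (along the plate) below the hinge at the top edge, so the moment about the hinge is M = F × 0.888953 = 311.535 × 0.888953 = 276.94 kN·m.

M ≈ 276.9 kN·m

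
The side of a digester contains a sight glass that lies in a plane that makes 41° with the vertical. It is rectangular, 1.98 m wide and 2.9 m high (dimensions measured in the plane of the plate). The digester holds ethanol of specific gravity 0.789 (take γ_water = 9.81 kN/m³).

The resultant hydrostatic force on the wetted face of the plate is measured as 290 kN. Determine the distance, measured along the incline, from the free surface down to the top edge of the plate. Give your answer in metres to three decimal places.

y_top ≈ 7.196 m

γ = 0.789 × 9.81 = 7.74009 kN/m³.
A = 1.98 × 2.9 = 5.742 m².
From F = γ·h_c·A, the centroid depth is h_c = 290/(7.74009 × 5.742) = 6.52512 m.
The plate makes 41° with the vertical, i.e. θ = 90° − 41° = 49° to the horizontal. Measuring y along the incline from the free-surface line, vertical depth h = y·sinθ with sinθ = 0.754710.
Along the incline, y_c = h_c/sinθ = 6.52512/0.754710 = 8.64586 m.
The centroid lies 2.9/2 = 1.45 m below the top edge, so the top edge sits at y_top = 8.64586 − 1.45 = 7.19586 m along the incline.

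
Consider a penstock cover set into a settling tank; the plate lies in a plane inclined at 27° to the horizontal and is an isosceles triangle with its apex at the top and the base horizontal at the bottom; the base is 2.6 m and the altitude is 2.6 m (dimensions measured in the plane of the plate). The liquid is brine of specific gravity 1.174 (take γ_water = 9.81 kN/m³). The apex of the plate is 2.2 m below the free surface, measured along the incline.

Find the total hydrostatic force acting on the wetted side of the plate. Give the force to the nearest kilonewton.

γ = 1.174 × 9.81 = 11.51694 kN/m³.
Let θ = 27° be the plate's angle to the horizontal; measure y along the incline from where the plane meets the free surface. Vertical depth h = y·sinθ with sinθ = 0.453990.
With the apex up, the centroid sits 2h/3 = 2 × 2.6/3 = 1.73333 m below the apex, so y_c = 2.2 + 1.73333 = 3.93333 m and h_c = 3.93333 × 0.453990 = 1.78569 m.
A = ½ × 2.6 × 2.6 = 3.38 m².
Resultant F = γ·h_c·A = 11.51694 × 1.78569 × 3.38 = 69.512 kN.

F ≈ 70 kN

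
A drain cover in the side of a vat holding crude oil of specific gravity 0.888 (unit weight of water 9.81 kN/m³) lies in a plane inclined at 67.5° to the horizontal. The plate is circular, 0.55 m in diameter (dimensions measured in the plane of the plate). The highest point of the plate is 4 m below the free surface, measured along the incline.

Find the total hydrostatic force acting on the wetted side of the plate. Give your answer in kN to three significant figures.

F ≈ 8.17 kN

γ = 0.888 × 9.81 = 8.71128 kN/m³.
Let θ = 67.5° be the plate's angle to the horizontal; measure y along the incline from where the plane meets the free surface. Vertical depth h = y·sinθ with sinθ = 0.923880.
The centroid is at the centre, 0.275 m below the top of the plate, so y_c = 4 + 0.275 = 4.275 m and h_c = 4.275 × 0.923880 = 3.94959 m.
A = π(0.275)² = 0.237583 m².
Resultant F = γ·h_c·A = 8.71128 × 3.94959 × 0.237583 = 8.17428 kN.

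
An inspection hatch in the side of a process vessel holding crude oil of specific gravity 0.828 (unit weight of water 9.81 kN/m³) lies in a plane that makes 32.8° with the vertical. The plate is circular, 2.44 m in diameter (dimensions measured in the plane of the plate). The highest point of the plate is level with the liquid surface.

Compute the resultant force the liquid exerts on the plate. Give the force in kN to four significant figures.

γ = 0.828 × 9.81 = 8.12268 kN/m³.
The plate makes 32.8° with the vertical, i.e. θ = 90° − 32.8° = 57.2° to the horizontal. Measuring y along the incline from the free-surface line, vertical depth h = y·sinθ with sinθ = 0.840567.
The centroid is at the centre, 1.22 m below the top of the plate, so y_c = 1.22 m and h_c = 1.22 × 0.840567 = 1.02549 m.
A = π(1.22)² = 4.67595 m².
Resultant F = γ·h_c·A = 8.12268 × 1.02549 × 4.67595 = 38.9494 kN.

F ≈ 38.95 kN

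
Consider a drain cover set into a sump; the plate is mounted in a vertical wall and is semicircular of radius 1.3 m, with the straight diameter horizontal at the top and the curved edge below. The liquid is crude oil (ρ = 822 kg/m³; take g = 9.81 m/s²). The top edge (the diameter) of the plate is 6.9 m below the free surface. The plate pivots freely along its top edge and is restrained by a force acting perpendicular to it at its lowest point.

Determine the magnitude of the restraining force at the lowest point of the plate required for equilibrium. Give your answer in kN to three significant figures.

P ≈ 69.6 kN

γ = ρg = 822 × 9.81 / 1000 = 8.06382 kN/m³.
The centroid of a semicircle lies 4r/(3π) = 0.551737 m from the diameter, here below the top edge, so the centroid depth is h_c = 6.9 + 0.551737 = 7.45174 m.
A = πr²/2 = π × 1.3²/2 = 2.65465 m².
Resultant F = γ·h_c·A = 8.06382 × 7.45174 × 2.65465 = 159.517 kN.
I_c = (π/8 − 8/(9π))·r⁴ = 0.109757 × 1.3⁴ = 0.313477 m⁴.
Centre of pressure: y_p = y_c + I_c/(y_c·A) = 7.45174 + 0.313477/(7.45174 × 2.65465) = 7.45174 + 0.0158468 = 7.46759 m along the plane.
The resultant acts 0.551737 + 0.0158468 = 0.567584 m (along the plate) below the hinge at the top edge, so the moment about the hinge is M = F × 0.567584 = 159.517 × 0.567584 = 90.5393 kN·m.
A normal force at the bottom, 1.3 m from the hinge, must supply this moment: P = 90.5393/1.3 = 69.6456 kN.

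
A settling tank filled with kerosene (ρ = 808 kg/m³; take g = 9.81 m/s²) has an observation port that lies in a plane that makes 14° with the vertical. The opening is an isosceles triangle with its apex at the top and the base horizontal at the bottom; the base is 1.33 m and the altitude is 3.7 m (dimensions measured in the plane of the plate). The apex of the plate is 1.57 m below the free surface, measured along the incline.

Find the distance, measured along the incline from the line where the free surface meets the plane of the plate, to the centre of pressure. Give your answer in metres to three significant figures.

y_p = 4.23 m

γ = ρg = 808 × 9.81 / 1000 = 7.92648 kN/m³.
The plate makes 14° with the vertical, i.e. θ = 90° − 14° = 76° to the horizontal. Measuring y along the incline from the free-surface line, vertical depth h = y·sinθ with sinθ = 0.970296.
With the apex up, the centroid sits 2h/3 = 2 × 3.7/3 = 2.46667 m below the apex, so y_c = 1.57 + 2.46667 = 4.03667 m and h_c = 4.03667 × 0.970296 = 3.91676 m.
A = ½ × 1.33 × 3.7 = 2.4605 m².
Resultant F = γ·h_c·A = 7.92648 × 3.91676 × 2.4605 = 76.389 kN.
I_c = b·h³/36 = 1.33 × 3.7³/36 = 1.87135 m⁴.
Centre of pressure: y_p = y_c + I_c/(y_c·A) = 4.03667 + 1.87135/(4.03667 × 2.4605) = 4.03667 + 0.188412 = 4.22508 m along the plane.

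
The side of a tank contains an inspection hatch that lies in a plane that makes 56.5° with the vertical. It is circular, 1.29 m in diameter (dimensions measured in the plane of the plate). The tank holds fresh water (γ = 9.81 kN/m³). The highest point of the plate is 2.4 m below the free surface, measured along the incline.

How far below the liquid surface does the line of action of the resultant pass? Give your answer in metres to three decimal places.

γ = 9.81 kN/m³.
The plate makes 56.5° with the vertical, i.e. θ = 90° − 56.5° = 33.5° to the horizontal. Measuring y along the incline from the free-surface line, vertical depth h = y·sinθ with sinθ = 0.551937.
The centroid is at the centre, 0.645 m below the top of the plate, so y_c = 2.4 + 0.645 = 3.045 m and h_c = 3.045 × 0.551937 = 1.68065 m.
A = π(0.645)² = 1.30698 m².
Resultant F = γ·h_c·A = 9.81 × 1.68065 × 1.30698 = 21.5484 kN.
I_c = πr⁴/4 = π × 0.645⁴/4 = 0.135934 m⁴.
Centre of pressure: y_p = y_c + I_c/(y_c·A) = 3.045 + 0.135934/(3.045 × 1.30698) = 3.045 + 0.0341564 = 3.07916 m along the plane.
Vertically, h_p = y_p·sinθ = 3.07916 × 0.551937 = 1.6995 m.

h_p = 1.700 m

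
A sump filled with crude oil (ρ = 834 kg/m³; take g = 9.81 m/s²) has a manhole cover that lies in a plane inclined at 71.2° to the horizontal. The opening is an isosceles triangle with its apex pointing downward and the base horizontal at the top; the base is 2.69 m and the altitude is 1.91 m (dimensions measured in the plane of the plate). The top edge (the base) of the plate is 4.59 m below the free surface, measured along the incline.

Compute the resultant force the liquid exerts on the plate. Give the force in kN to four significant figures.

γ = ρg = 834 × 9.81 / 1000 = 8.18154 kN/m³.
Let θ = 71.2° be the plate's angle to the horizontal; measure y along the incline from where the plane meets the free surface. Vertical depth h = y·sinθ with sinθ = 0.946649.
With the apex down, the centroid sits h/3 = 1.91/3 = 0.636667 m below the base (the top edge), so y_c = 4.59 + 0.636667 = 5.22667 m and h_c = 5.22667 × 0.946649 = 4.94782 m.
A = ½ × 2.69 × 1.91 = 2.56895 m².
Resultant F = γ·h_c·A = 8.18154 × 4.94782 × 2.56895 = 103.993 kN.

F ≈ 104.0 kN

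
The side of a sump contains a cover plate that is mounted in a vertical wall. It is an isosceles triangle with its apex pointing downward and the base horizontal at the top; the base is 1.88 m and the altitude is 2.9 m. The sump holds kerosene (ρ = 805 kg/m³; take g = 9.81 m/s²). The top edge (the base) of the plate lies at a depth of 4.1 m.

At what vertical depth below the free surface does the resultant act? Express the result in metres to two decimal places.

h_p = 5.16 m

γ = ρg = 805 × 9.81 / 1000 = 7.89705 kN/m³.
With the apex down, the centroid sits h/3 = 2.9/3 = 0.966667 m below the base (the top edge), so the centroid depth is h_c = 4.1 + 0.966667 = 5.06667 m.
A = ½ × 1.88 × 2.9 = 2.726 m².
Resultant F = γ·h_c·A = 7.89705 × 5.06667 × 2.726 = 109.072 kN.
I_c = b·h³/36 = 1.88 × 2.9³/36 = 1.27365 m⁴.
Centre of pressure: y_p = y_c + I_c/(y_c·A) = 5.06667 + 1.27365/(5.06667 × 2.726) = 5.06667 + 0.092215 = 5.15889 m along the plane.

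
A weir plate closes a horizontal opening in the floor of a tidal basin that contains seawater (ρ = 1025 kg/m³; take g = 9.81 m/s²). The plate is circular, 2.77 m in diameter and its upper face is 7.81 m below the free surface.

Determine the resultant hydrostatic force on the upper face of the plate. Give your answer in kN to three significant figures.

F ≈ 473 kN

γ = ρg = 1025 × 9.81 / 1000 = 10.05525 kN/m³.
The plate is horizontal, so pressure is uniform at p = γ·h = 10.05525 × 7.81 = 78.5315 kN/m².
A = π(1.385)² = 6.02628 m².
F = p·A = 78.5315 × 6.02628 = 473.253 kN.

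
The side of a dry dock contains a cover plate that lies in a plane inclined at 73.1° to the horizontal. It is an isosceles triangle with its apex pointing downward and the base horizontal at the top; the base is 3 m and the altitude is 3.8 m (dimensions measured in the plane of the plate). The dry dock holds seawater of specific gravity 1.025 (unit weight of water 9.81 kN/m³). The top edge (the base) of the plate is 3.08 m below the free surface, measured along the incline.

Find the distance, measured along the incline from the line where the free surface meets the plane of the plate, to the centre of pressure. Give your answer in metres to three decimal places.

γ = 1.025 × 9.81 = 10.05525 kN/m³.
Let θ = 73.1° be the plate's angle to the horizontal; measure y along the incline from where the plane meets the free surface. Vertical depth h = y·sinθ with sinθ = 0.956814.
With the apex down, the centroid sits h/3 = 3.8/3 = 1.26667 m below the base (the top edge), so y_c = 3.08 + 1.26667 = 4.34667 m and h_c = 4.34667 × 0.956814 = 4.15895 m.
A = ½ × 3 × 3.8 = 5.7 m².
Resultant F = γ·h_c·A = 10.05525 × 4.15895 × 5.7 = 238.37 kN.
I_c = b·h³/36 = 3 × 3.8³/36 = 4.57267 m⁴.
Centre of pressure: y_p = y_c + I_c/(y_c·A) = 4.34667 + 4.57267/(4.34667 × 5.7) = 4.34667 + 0.18456 = 4.53123 m along the plane.

y_p = 4.531 m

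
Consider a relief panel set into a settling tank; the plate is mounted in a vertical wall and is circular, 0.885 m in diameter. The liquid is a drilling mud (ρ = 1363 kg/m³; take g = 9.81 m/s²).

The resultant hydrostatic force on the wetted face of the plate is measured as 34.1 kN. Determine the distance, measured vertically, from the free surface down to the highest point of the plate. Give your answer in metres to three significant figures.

γ = ρg = 1363 × 9.81 / 1000 = 13.37103 kN/m³.
A = π(0.4425)² = 0.615143 m².
From F = γ·h_c·A, the centroid depth is h_c = 34.1/(13.37103 × 0.615143) = 4.14585 m.
The centroid is at the centre, 0.4425 m below the top of the plate, so the highest point sits at h_top = 4.14585 − 0.4425 = 3.70335 m below the surface.

d_top ≈ 3.70 m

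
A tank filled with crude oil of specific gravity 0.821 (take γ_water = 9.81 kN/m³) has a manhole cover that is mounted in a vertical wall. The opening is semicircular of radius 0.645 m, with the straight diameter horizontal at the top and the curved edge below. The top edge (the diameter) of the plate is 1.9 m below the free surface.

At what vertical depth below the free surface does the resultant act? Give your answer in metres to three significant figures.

γ = 0.821 × 9.81 = 8.05401 kN/m³.
The centroid of a semicircle lies 4r/(3π) = 0.273747 m from the diameter, here below the top edge, so the centroid depth is h_c = 1.9 + 0.273747 = 2.17375 m.
A = πr²/2 = π × 0.645²/2 = 0.653491 m².
Resultant F = γ·h_c·A = 8.05401 × 2.17375 × 0.653491 = 11.4409 kN.
I_c = (π/8 − 8/(9π))·r⁴ = 0.109757 × 0.645⁴ = 0.0189964 m⁴.
Centre of pressure: y_p = y_c + I_c/(y_c·A) = 2.17375 + 0.0189964/(2.17375 × 0.653491) = 2.17375 + 0.0133728 = 2.18712 m along the plane.

h_p = 2.19 m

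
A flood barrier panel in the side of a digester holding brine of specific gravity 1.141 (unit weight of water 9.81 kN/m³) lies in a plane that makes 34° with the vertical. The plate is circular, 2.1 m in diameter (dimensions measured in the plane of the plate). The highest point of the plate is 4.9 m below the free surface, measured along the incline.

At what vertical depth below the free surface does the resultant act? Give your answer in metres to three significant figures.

h_p = 4.97 m

γ = 1.141 × 9.81 = 11.19321 kN/m³.
The plate makes 34° with the vertical, i.e. θ = 90° − 34° = 56° to the horizontal. Measuring y along the incline from the free-surface line, vertical depth h = y·sinθ with sinθ = 0.829038.
The centroid is at the centre, 1.05 m below the top of the plate, so y_c = 4.9 + 1.05 = 5.95 m and h_c = 5.95 × 0.829038 = 4.93278 m.
A = π(1.05)² = 3.46361 m².
Resultant F = γ·h_c·A = 11.19321 × 4.93278 × 3.46361 = 191.239 kN.
I_c = πr⁴/4 = π × 1.05⁴/4 = 0.954656 m⁴.
Centre of pressure: y_p = y_c + I_c/(y_c·A) = 5.95 + 0.954656/(5.95 × 3.46361) = 5.95 + 0.0463235 = 5.99632 m along the plane.
Vertically, h_p = y_p·sinθ = 5.99632 × 0.829038 = 4.97118 m.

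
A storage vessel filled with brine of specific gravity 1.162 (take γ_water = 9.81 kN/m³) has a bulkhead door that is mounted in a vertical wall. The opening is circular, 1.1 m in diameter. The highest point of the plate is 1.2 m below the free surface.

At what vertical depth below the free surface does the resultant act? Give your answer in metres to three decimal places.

γ = 1.162 × 9.81 = 11.39922 kN/m³.
The centroid is at the centre, 0.55 m below the top of the plate, so the centroid depth is h_c = 1.2 + 0.55 = 1.75 m.
A = π(0.55)² = 0.950332 m².
Resultant F = γ·h_c·A = 11.39922 × 1.75 × 0.950332 = 18.9578 kN.
I_c = πr⁴/4 = π × 0.55⁴/4 = 0.0718688 m⁴.
Centre of pressure: y_p = y_c + I_c/(y_c·A) = 1.75 + 0.0718688/(1.75 × 0.950332) = 1.75 + 0.0432143 = 1.79321 m along the plane.

h_p = 1.793 m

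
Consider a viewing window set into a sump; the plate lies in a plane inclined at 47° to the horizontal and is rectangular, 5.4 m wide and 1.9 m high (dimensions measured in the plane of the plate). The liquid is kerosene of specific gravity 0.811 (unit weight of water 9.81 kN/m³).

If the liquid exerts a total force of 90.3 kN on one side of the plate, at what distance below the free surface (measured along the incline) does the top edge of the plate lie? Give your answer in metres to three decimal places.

y_top ≈ 0.563 m

γ = 0.811 × 9.81 = 7.95591 kN/m³.
A = 5.4 × 1.9 = 10.26 m².
From F = γ·h_c·A, the centroid depth is h_c = 90.3/(7.95591 × 10.26) = 1.10624 m.
Let θ = 47° be the plate's angle to the horizontal; measure y along the incline from where the plane meets the free surface. Vertical depth h = y·sinθ with sinθ = 0.731354.
Along the incline, y_c = h_c/sinθ = 1.10624/0.731354 = 1.51259 m.
The centroid lies 1.9/2 = 0.95 m below the top edge, so the top edge sits at y_top = 1.51259 − 0.95 = 0.56259 m along the incline.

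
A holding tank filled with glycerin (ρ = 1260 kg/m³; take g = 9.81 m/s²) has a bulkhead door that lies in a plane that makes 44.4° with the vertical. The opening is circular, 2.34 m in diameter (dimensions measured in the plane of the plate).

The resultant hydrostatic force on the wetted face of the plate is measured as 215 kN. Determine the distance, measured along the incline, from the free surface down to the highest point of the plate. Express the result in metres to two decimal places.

γ = ρg = 1260 × 9.81 / 1000 = 12.3606 kN/m³.
A = π(1.17)² = 4.30053 m².
From F = γ·h_c·A, the centroid depth is h_c = 215/(12.3606 × 4.30053) = 4.04461 m.
The plate makes 44.4° with the vertical, i.e. θ = 90° − 44.4° = 45.6° to the horizontal. Measuring y along the incline from the free-surface line, vertical depth h = y·sinθ with sinθ = 0.714473.
Along the incline, y_c = h_c/sinθ = 4.04461/0.714473 = 5.66097 m.
The centroid is at the centre, 1.17 m below the top of the plate, so the highest point sits at y_top = 5.66097 − 1.17 = 4.49097 m along the incline.

y_top ≈ 4.49 m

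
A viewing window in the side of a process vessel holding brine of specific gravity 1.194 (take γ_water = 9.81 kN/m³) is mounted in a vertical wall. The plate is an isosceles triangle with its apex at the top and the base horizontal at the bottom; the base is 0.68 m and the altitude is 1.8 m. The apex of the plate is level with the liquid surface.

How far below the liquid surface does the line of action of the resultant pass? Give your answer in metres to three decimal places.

h_p = 1.350 m

γ = 1.194 × 9.81 = 11.71314 kN/m³.
With the apex up, the centroid sits 2h/3 = 2 × 1.8/3 = 1.2 m below the apex, so the centroid depth is h_c = 1.2 m.
A = ½ × 0.68 × 1.8 = 0.612 m².
Resultant F = γ·h_c·A = 11.71314 × 1.2 × 0.612 = 8.60213 kN.
I_c = b·h³/36 = 0.68 × 1.8³/36 = 0.11016 m⁴.
Centre of pressure: y_p = y_c + I_c/(y_c·A) = 1.2 + 0.11016/(1.2 × 0.612) = 1.2 + 0.15 = 1.35 m along the plane.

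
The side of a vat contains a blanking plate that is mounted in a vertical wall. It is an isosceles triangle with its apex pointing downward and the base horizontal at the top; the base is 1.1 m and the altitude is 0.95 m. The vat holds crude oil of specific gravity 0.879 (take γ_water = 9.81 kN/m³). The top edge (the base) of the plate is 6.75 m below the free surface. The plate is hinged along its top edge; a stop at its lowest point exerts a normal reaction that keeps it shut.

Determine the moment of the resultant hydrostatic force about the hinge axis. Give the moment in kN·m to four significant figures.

M ≈ 10.31 kN·m

γ = 0.879 × 9.81 = 8.62299 kN/m³.
With the apex down, the centroid sits h/3 = 0.95/3 = 0.316667 m below the base (the top edge), so the centroid depth is h_c = 6.75 + 0.316667 = 7.06667 m.
A = ½ × 1.1 × 0.95 = 0.5225 m².
Resultant F = γ·h_c·A = 8.62299 × 7.06667 × 0.5225 = 31.839 kN.
I_c = b·h³/36 = 1.1 × 0.95³/36 = 0.0261976 m⁴.
Centre of pressure: y_p = y_c + I_c/(y_c·A) = 7.06667 + 0.0261976/(7.06667 × 0.5225) = 7.06667 + 0.00709513 = 7.07377 m along the plane.
The resultant acts 0.316667 + 0.00709513 = 0.323762 m (along the plate) below the hinge at the top edge, so the moment about the hinge is M = F × 0.323762 = 31.839 × 0.323762 = 10.3083 kN·m.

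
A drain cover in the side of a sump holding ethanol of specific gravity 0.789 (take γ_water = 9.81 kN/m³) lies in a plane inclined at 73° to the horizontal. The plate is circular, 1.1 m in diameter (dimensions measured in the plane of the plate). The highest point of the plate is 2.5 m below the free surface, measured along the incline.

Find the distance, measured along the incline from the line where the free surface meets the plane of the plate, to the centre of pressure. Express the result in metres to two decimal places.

γ = 0.789 × 9.81 = 7.74009 kN/m³.
Let θ = 73° be the plate's angle to the horizontal; measure y along the incline from where the plane meets the free surface. Vertical depth h = y·sinθ with sinθ = 0.956305.
The centroid is at the centre, 0.55 m below the top of the plate, so y_c = 2.5 + 0.55 = 3.05 m and h_c = 3.05 × 0.956305 = 2.91673 m.
A = π(0.55)² = 0.950332 m².
Resultant F = γ·h_c·A = 7.74009 × 2.91673 × 0.950332 = 21.4545 kN.
I_c = πr⁴/4 = π × 0.55⁴/4 = 0.0718688 m⁴.
Centre of pressure: y_p = y_c + I_c/(y_c·A) = 3.05 + 0.0718688/(3.05 × 0.950332) = 3.05 + 0.0247951 = 3.0748 m along the plane.

y_p = 3.07 m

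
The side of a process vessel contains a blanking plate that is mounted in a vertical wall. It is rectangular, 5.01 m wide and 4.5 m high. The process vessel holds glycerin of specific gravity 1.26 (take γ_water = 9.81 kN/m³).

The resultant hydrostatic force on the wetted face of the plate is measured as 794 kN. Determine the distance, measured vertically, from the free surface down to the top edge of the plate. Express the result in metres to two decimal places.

γ = 1.26 × 9.81 = 12.3606 kN/m³.
A = 5.01 × 4.5 = 22.545 m².
From F = γ·h_c·A, the centroid depth is h_c = 794/(12.3606 × 22.545) = 2.84925 m.
The centroid lies 4.5/2 = 2.25 m below the top edge, so the top edge sits at h_top = 2.84925 − 2.25 = 0.59925 m below the surface.

d_top ≈ 0.60 m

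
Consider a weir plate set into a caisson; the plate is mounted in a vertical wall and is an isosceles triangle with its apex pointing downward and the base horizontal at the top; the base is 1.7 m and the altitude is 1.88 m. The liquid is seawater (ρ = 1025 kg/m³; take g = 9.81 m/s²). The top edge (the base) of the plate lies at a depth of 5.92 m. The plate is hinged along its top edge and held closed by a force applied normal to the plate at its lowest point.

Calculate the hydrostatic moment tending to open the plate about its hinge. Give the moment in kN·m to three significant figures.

γ = ρg = 1025 × 9.81 / 1000 = 10.05525 kN/m³.
With the apex down, the centroid sits h/3 = 1.88/3 = 0.626667 m below the base (the top edge), so the centroid depth is h_c = 5.92 + 0.626667 = 6.54667 m.
A = ½ × 1.7 × 1.88 = 1.598 m².
Resultant F = γ·h_c·A = 10.05525 × 6.54667 × 1.598 = 105.194 kN.
I_c = b·h³/36 = 1.7 × 1.88³/36 = 0.313776 m⁴.
Centre of pressure: y_p = y_c + I_c/(y_c·A) = 6.54667 + 0.313776/(6.54667 × 1.598) = 6.54667 + 0.0299932 = 6.57666 m along the plane.
The resultant acts 0.626667 + 0.0299932 = 0.65666 m (along the plate) below the hinge at the top edge, so the moment about the hinge is M = F × 0.65666 = 105.194 × 0.65666 = 69.0767 kN·m.

M ≈ 69.1 kN·m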